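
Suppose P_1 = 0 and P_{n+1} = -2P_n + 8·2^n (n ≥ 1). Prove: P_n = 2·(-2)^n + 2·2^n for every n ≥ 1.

Base case: P_1 = 0, and 2·(-2)^1 + 2·2^1 = -4 + 4 = 0.
Assume P_m = 2·(-2)^m + 2·2^m for some m ≥ 1.
Then P_{m+1} = -2P_m + 8·2^m = -2·(2·(-2)^m + 2·2^m) + 8·2^m = 2·(-2)^{m+1} − 4·2^m + 8·2^m = 2·(-2)^{m+1} + 4·2^m = 2·(-2)^{m+1} + 2·2^{m+1}.
So the formula holds for m+1, and by induction P_n = 2·(-2)^n + 2·2^n for all n ≥ 1.

P_n = 2·(-2)^n + 2·2^n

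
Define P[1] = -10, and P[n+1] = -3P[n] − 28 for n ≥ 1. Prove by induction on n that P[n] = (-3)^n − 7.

Base case: P[1] = -10, and (-3)^1 − 7 = -3 − 7 = -10.
Assume P[r] = (-3)^r − 7 for some r ≥ 1.
Then P[r+1] = -3P[r] − 28 = -3·((-3)^r − 7) − 28 = -3·(-3)^r + 21 − 28 = (-3)^{r+1} − 7.
By induction, P[n] = (-3)^n − 7 for all n ≥ 1.

P[n] = (-3)^n − 7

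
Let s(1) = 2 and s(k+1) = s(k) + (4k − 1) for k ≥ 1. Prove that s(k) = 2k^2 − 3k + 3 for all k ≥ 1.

Base case: s(1) = 2, and 2·1^2 − 3·1 + 3 = 2.
Assume s(m) = 2m^2 − 3m + 3.
Then s(m+1) = s(m) + (4m − 1) = (2m^2 − 3m + 3) + (4m − 1) = 2m^2 + m + 2,
and 2·(m+1)^2 − 3·(m+1) + 3 = 2m^2 + m + 2.
By induction, s(k) = 2k^2 − 3k + 3 for all k ≥ 1.

s(k) = 2k^2 − 3k + 3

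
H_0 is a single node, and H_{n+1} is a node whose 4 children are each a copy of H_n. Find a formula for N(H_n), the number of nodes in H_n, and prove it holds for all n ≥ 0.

Claim: N(H_n) = (4^{n+1} − 1)/3.

Base case: N(H_0) = 1, and (4^{0+1} − 1)/3 = 1.
Assume N(H_r) = (4^{r+1} − 1)/3.
Then N(H_{r+1}) = 1 + 4N(H_r) = 1 + 4·(4^{r+1} − 1)/3 = 1 + (4^{r+2} − 4)/3 = (3 + 4^{r+2} − 4)/3 = (4^{r+2} − 1)/3.
This completes the inductive step, so N(H_n) = (4^{n+1} − 1)/3 for all n ≥ 0.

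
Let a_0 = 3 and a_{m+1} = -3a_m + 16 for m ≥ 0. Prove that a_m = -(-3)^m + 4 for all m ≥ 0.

Base case: a_0 = 3, and -(-3)^0 + 4 = -1 + 4 = 3.
Assume a_r = -(-3)^r + 4 for some r ≥ 0.
Then a_{r+1} = -3a_r + 16 = -3·(-(-3)^r + 4) + 16 = 3·(-3)^r − 12 + 16 = -(-3)^{r+1} + 4.
Hence a_m = -(-3)^m + 4 for every m ≥ 0, by induction.

a_m = -(-3)^m + 4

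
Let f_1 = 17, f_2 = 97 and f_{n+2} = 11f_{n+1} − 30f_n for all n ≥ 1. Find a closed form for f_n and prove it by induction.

Claim: f_n = 2·6^n + 5^n.

Base cases: f_1 = 17 and 2·6^1 + 5^1 = 17; f_2 = 97 and 2·6^2 + 5^2 = 97.
Assume f_j = 2·6^j + 5^j for all 1 ≤ j ≤ m, where m ≥ 2.
Then f_{m+1} = 11f_m − 30f_{m−1} = 11·(2·6^m + 5^m) − 30·(2·6^{m−1} + 5^{m−1}) = 2·(11·6 − 30)6^{m−1} + (11·5 − 30)5^{m−1} = 72·6^{m−1} + 25·5^{m−1} = 2·6^{m+1} + 5^{m+1}.
By strong induction, f_n = 2·6^n + 5^n for all n ≥ 1.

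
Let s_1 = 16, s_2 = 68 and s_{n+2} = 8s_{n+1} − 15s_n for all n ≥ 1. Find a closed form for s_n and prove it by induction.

Claim: s_n = 2·5^n + 2·3^n.

Base cases: s_1 = 16 and 2·5^1 + 2·3^1 = 16; s_2 = 68 and 2·5^2 + 2·3^2 = 68.
Assume s_j = 2·5^j + 2·3^j for all 1 ≤ j ≤ r, where r ≥ 2.
Then s_{r+1} = 8s_r − 15s_{r−1} = 8·(2·5^r + 2·3^r) − 15·(2·5^{r−1} + 2·3^{r−1}) = 2·(8·5 − 15)5^{r−1} + 2·(8·3 − 15)3^{r−1} = 50·5^{r−1} + 18·3^{r−1} = 2·5^{r+1} + 2·3^{r+1}.
Hence s_n = 2·5^n + 2·3^n for every n ≥ 1, by strong induction.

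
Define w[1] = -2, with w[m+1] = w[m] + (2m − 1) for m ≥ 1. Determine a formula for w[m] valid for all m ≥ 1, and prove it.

Claim: w[m] = m^2 − 2m − 1.

Base case: w[1] = -2, and 1^2 − 2·1 − 1 = -2.
Assume w[r] = r^2 − 2r − 1.
Then w[r+1] = w[r] + (2r − 1) = (r^2 − 2r − 1) + (2r − 1) = r^2 − 2,
and (r+1)^2 − 2·(r+1) − 1 = r^2 − 2.
This completes the inductive step, so w[m] = m^2 − 2m − 1 for all m ≥ 1.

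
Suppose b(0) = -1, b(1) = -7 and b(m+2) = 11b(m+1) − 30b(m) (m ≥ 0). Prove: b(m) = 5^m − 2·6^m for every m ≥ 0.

Base cases: b(0) = -1 and 5^0 − 2·6^0 = -1; b(1) = -7 and 5^1 − 2·6^1 = -7.
Assume b(j) = 5^j − 2·6^j for all 0 ≤ j ≤ k, where k ≥ 1.
Then b(k+1) = 11b(k) − 30b(k−1) = 11·(5^k − 2·6^k) − 30·(5^{k−1} − 2·6^{k−1}) = (11·5 − 30)5^{k−1} − 2·(11·6 − 30)6^{k−1} = 25·5^{k−1} − 72·6^{k−1} = 5^{k+1} − 2·6^{k+1}.
By strong induction, b(m) = 5^m − 2·6^m for all m ≥ 0.

b(m) = 5^m − 2·6^m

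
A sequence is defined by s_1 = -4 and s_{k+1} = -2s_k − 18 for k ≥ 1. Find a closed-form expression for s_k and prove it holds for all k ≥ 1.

Claim: s_k = -(-2)^k − 6.

Base case: s_1 = -4, and -(-2)^1 − 6 = 2 − 6 = -4.
Assume s_r = -(-2)^r − 6 for some r ≥ 1.
Then s_{r+1} = -2s_r − 18 = -2·(-(-2)^r − 6) − 18 = 2·(-2)^r + 12 − 18 = -(-2)^{r+1} − 6.
By induction, s_k = -(-2)^k − 6 for all k ≥ 1.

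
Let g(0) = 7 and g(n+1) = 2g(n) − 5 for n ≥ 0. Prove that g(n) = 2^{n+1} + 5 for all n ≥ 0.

Base case: g(0) = 7, and 2^{0+1} + 5 = 2 + 5 = 7.
Assume g(k) = 2^{k+1} + 5 for some k ≥ 0.
Then g(k+1) = 2g(k) − 5 = 2·(2^{k+1} + 5) − 5 = 2^{k+2} + 10 − 5 = 2^{k+2} + 5.
So the formula holds for k+1, and by induction g(n) = 2^{n+1} + 5 for all n ≥ 0.

g(n) = 2^{n+1} + 5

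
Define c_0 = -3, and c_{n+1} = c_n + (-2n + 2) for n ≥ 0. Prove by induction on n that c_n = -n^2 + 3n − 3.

Base case: c_0 = -3, and -0^2 + 3·0 − 3 = -3.
Assume c_j = -j^2 + 3j − 3.
Then c_{j+1} = c_j + (-2j + 2) = (-j^2 + 3j − 3) + (-2j + 2) = -j^2 + j − 1,
and -(j+1)^2 + 3·(j+1) − 3 = -j^2 + j − 1.
This completes the inductive step, so c_n = -n^2 + 3n − 3 for all n ≥ 0.

c_n = -n^2 + 3n − 3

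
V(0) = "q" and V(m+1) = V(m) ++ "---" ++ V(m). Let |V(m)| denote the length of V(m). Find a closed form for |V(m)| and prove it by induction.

Claim: |V(m)| = 2^{m+2} − 3.

Base case: |V(0)| = 1, and 2^{0+2} − 3 = 1.
Assume |V(j)| = 2^{j+2} − 3.
Then |V(j+1)| = |V(j)| + 3 + |V(j)| = 2|V(j)| + 3 = 2(2^{j+2} − 3) + 3 = 2^{j+3} − 6 + 3 = 2^{j+3} − 3.
By induction, |V(m)| = 2^{m+2} − 3 for all m ≥ 0.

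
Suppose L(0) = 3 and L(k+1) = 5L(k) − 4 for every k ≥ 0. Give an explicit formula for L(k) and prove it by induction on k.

Claim: L(k) = 2·5^k + 1.

Base case: L(0) = 3, and 2·5^0 + 1 = 2 + 1 = 3.
Assume L(m) = 2·5^m + 1 for some m ≥ 0.
Then L(m+1) = 5L(m) − 4 = 5·(2·5^m + 1) − 4 = 10·5^m + 5 − 4 = 2·5^{m+1} + 1.
So the formula holds for m+1, and by induction L(k) = 2·5^k + 1 for all k ≥ 0.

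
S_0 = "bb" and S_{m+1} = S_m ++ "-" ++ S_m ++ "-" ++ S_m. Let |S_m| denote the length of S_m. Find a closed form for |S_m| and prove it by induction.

Claim: |S_m| = 3^{m+1} − 1.

Base case: |S_0| = 2, and 3^{0+1} − 1 = 2.
Assume |S_r| = 3^{r+1} − 1.
Then |S_{r+1}| = 3|S_r| + 2 = 3(3^{r+1} − 1) + 2 = 3^{r+2} − 3 + 2 = 3^{r+2} − 1.
This completes the inductive step, so |S_m| = 3^{m+1} − 1 for all m ≥ 0.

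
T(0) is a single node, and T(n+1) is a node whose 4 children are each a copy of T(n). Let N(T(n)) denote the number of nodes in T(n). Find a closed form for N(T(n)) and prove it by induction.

Claim: N(T(n)) = (4^{n+1} − 1)/3.

Base case: N(T(0)) = 1, and (4^{0+1} − 1)/3 = 1.
Assume N(T(k)) = (4^{k+1} − 1)/3.
Then N(T(k+1)) = 1 + 4N(T(k)) = 1 + 4·(4^{k+1} − 1)/3 = 1 + (4^{k+2} − 4)/3 = (3 + 4^{k+2} − 4)/3 = (4^{k+2} − 1)/3.
Hence N(T(n)) = (4^{n+1} − 1)/3 for every n ≥ 0, by induction.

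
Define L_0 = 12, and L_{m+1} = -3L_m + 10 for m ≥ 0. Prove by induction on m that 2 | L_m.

Base case: L_0 = 12 = 2·6, so 2 | L_0.
Assume 2 | L_j, so L_j = 2t for some integer t.
Then L_{j+1} = -3L_j + 10 = -3·(2t) + 10 = 2(-3t + 5), so 2 | L_{j+1}.
This completes the inductive step, so 2 | L_m for all m ≥ 0.

2 | L_m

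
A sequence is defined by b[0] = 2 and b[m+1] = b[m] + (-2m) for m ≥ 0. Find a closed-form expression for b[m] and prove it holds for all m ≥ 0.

Claim: b[m] = -m^2 + m + 2.

Base case: b[0] = 2, and -0^2 + 0 + 2 = 2.
Assume b[k] = -k^2 + k + 2.
Then b[k+1] = b[k] + (-2k) = (-k^2 + k + 2) + (-2k) = -k^2 − k + 2,
and -(k+1)^2 + (k+1) + 2 = -k^2 − k + 2.
This completes the inductive step, so b[m] = -m^2 + m + 2 for all m ≥ 0.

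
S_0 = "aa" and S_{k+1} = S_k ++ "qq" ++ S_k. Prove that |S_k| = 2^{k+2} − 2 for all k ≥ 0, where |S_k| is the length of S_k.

Base case: |S_0| = 2, and 2^{0+2} − 2 = 2.
Assume |S_m| = 2^{m+2} − 2.
Then |S_{m+1}| = |S_m| + 2 + |S_m| = 2|S_m| + 2 = 2(2^{m+2} − 2) + 2 = 2^{m+3} − 4 + 2 = 2^{m+3} − 2.
By induction, |S_k| = 2^{k+2} − 2 for all k ≥ 0.

|S_k| = 2^{k+2} − 2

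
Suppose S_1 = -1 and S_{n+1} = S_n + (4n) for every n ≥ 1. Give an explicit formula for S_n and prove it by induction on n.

Claim: S_n = 2n^2 − 2n − 1.

Base case: S_1 = -1, and 2·1^2 − 2·1 − 1 = -1.
Assume S_j = 2j^2 − 2j − 1.
Then S_{j+1} = S_j + (4j) = (2j^2 − 2j − 1) + (4j) = 2j^2 + 2j − 1,
and 2·(j+1)^2 − 2·(j+1) − 1 = 2j^2 + 2j − 1.
This completes the inductive step, so S_n = 2n^2 − 2n − 1 for all n ≥ 1.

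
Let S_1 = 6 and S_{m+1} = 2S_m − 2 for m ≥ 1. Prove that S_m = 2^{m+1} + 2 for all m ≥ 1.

Base case: S_1 = 6, and 2^{1+1} + 2 = 4 + 2 = 6.
Assume S_r = 2^{r+1} + 2 for some r ≥ 1.
Then S_{r+1} = 2S_r − 2 = 2·(2^{r+1} + 2) − 2 = 2^{r+2} + 4 − 2 = 2^{r+2} + 2.
Hence S_m = 2^{m+1} + 2 for every m ≥ 1, by induction.

S_m = 2^{m+1} + 2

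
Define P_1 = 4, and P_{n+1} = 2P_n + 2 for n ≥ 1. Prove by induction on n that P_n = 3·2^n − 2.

Base case: P_1 = 4, and 3·2^1 − 2 = 6 − 2 = 4.
Assume P_m = 3·2^m − 2 for some m ≥ 1.
Then P_{m+1} = 2P_m + 2 = 2·(3·2^m − 2) + 2 = 6·2^m − 4 + 2 = 3·2^{m+1} − 2.
Hence P_n = 3·2^n − 2 for every n ≥ 1, by induction.

P_n = 3·2^n − 2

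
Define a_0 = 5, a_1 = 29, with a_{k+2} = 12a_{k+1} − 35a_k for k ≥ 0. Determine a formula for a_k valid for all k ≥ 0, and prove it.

Claim: a_k = 3·5^k + 2·7^k.

Base cases: a_0 = 5 and 3·5^0 + 2·7^0 = 5; a_1 = 29 and 3·5^1 + 2·7^1 = 29.
Assume a_j = 3·5^j + 2·7^j for all 0 ≤ j ≤ m, where m ≥ 1.
Then a_{m+1} = 12a_m − 35a_{m−1} = 12·(3·5^m + 2·7^m) − 35·(3·5^{m−1} + 2·7^{m−1}) = 3·(12·5 − 35)5^{m−1} + 2·(12·7 − 35)7^{m−1} = 75·5^{m−1} + 98·7^{m−1} = 3·5^{m+1} + 2·7^{m+1}.
This completes the inductive step, so a_k = 3·5^k + 2·7^k for all k ≥ 0.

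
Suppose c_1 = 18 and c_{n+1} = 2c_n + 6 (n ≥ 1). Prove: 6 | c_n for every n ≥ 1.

Base case: c_1 = 18 = 6·3, so 6 | c_1.
Assume 6 | c_j, so c_j = 6t for some integer t.
Then c_{j+1} = 2c_j + 6 = 2·(6t) + 6 = 6(2t + 1), so 6 | c_{j+1}.
So the property holds for j+1, and by induction 6 | c_n for all n ≥ 1.

6 | c_n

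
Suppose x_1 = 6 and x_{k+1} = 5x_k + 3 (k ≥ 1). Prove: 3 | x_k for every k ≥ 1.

Base case: x_1 = 6 = 3·2, so 3 | x_1.
Assume 3 | x_j, so x_j = 3t for some integer t.
Then x_{j+1} = 5x_j + 3 = 5·(3t) + 3 = 3(5t + 1), so 3 | x_{j+1}.
By induction, 3 | x_k for all k ≥ 1.

3 | x_k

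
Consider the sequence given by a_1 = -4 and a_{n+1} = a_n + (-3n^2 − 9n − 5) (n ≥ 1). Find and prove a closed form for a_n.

Claim: a_n = -n^3 − 3n^2 − n + 1.

Base case: a_1 = -4, and -1^3 − 3·1^2 − 1 + 1 = -4.
Assume a_r = -r^3 − 3r^2 − r + 1.
Then a_{r+1} = a_r + (-3r^2 − 9r − 5) = (-r^3 − 3r^2 − r + 1) + (-3r^2 − 9r − 5) = -r^3 − 6r^2 − 10r − 4,
and -(r+1)^3 − 3·(r+1)^2 − (r+1) + 1 = -r^3 − 6r^2 − 10r − 4.
Hence a_n = -n^3 − 3n^2 − n + 1 for every n ≥ 1, by induction.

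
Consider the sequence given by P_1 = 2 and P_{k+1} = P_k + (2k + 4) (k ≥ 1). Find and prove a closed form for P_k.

Claim: P_k = k^2 + 3k − 2.

Base case: P_1 = 2, and 1^2 + 3·1 − 2 = 2.
Assume P_r = r^2 + 3r − 2.
Then P_{r+1} = P_r + (2r + 4) = (r^2 + 3r − 2) + (2r + 4) = r^2 + 5r + 2,
and (r+1)^2 + 3·(r+1) − 2 = r^2 + 5r + 2.
Hence P_k = k^2 + 3k − 2 for every k ≥ 1, by induction.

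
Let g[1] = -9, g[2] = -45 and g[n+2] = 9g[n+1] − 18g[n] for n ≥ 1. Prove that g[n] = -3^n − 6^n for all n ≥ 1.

Base cases: g[1] = -9 and -3^1 − 6^1 = -9; g[2] = -45 and -3^2 − 6^2 = -45.
Assume g[j] = -3^j − 6^j for all 1 ≤ j ≤ m, where m ≥ 2.
Then g[m+1] = 9g[m] − 18g[m−1] = 9·(-3^m − 6^m) − 18·(-3^{m−1} − 6^{m−1}) = -(9·3 − 18)3^{m−1} − (9·6 − 18)6^{m−1} = -9·3^{m−1} − 36·6^{m−1} = -3^{m+1} − 6^{m+1}.
By strong induction, g[n] = -3^n − 6^n for all n ≥ 1.

g[n] = -3^n − 6^n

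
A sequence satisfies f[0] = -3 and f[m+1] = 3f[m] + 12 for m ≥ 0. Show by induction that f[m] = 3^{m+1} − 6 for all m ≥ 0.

Base case: f[0] = -3, and 3^{0+1} − 6 = 3 − 6 = -3.
Assume f[r] = 3^{r+1} − 6 for some r ≥ 0.
Then f[r+1] = 3f[r] + 12 = 3·(3^{r+1} − 6) + 12 = 3^{r+2} − 18 + 12 = 3^{r+2} − 6.
By induction, f[m] = 3^{m+1} − 6 for all m ≥ 0.

f[m] = 3^{m+1} − 6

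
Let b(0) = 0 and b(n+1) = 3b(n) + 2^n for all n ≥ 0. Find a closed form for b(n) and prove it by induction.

Claim: b(n) = 3^n − 2^n.

Base case: b(0) = 0, and 3^0 − 2^0 = 1 − 1 = 0.
Assume b(j) = 3^j − 2^j for some j ≥ 0.
Then b(j+1) = 3b(j) + 2^j = 3·(3^j − 2^j) + 2^j = 3^{j+1} − 3·2^j + 2^j = 3^{j+1} − 2·2^j = 3^{j+1} − 2^{j+1}.
Hence b(n) = 3^n − 2^n for every n ≥ 0, by induction.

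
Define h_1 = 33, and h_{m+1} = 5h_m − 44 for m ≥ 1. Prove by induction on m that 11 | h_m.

Base case: h_1 = 33 = 11·3, so 11 | h_1.
Assume 11 | h_r, so h_r = 11t for some integer t.
Then h_{r+1} = 5h_r − 44 = 5·(11t) − 44 = 11(5t − 4), so 11 | h_{r+1}.
This completes the inductive step, so 11 | h_m for all m ≥ 1.

11 | h_m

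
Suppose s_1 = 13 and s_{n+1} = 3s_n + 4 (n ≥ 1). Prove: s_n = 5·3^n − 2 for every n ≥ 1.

Base case: s_1 = 13, and 5·3^1 − 2 = 15 − 2 = 13.
Assume s_m = 5·3^m − 2 for some m ≥ 1.
Then s_{m+1} = 3s_m + 4 = 3·(5·3^m − 2) + 4 = 15·3^m − 6 + 4 = 5·3^{m+1} − 2.
Hence s_n = 5·3^n − 2 for every n ≥ 1, by induction.

s_n = 5·3^n − 2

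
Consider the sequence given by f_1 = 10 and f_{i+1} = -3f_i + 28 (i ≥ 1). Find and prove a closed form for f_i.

Claim: f_i = -(-3)^i + 7.

Base case: f_1 = 10, and -(-3)^1 + 7 = 3 + 7 = 10.
Assume f_j = -(-3)^j + 7 for some j ≥ 1.
Then f_{j+1} = -3f_j + 28 = -3·(-(-3)^j + 7) + 28 = 3·(-3)^j − 21 + 28 = -(-3)^{j+1} + 7.
This completes the inductive step, so f_i = -(-3)^i + 7 for all i ≥ 1.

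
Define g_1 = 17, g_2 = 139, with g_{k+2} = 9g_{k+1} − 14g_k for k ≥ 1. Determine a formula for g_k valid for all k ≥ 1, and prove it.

Claim: g_k = 3·7^k − 2·2^k.

Base cases: g_1 = 17 and 3·7^1 − 2·2^1 = 17; g_2 = 139 and 3·7^2 − 2·2^2 = 139.
Assume g_j = 3·7^j − 2·2^j for all 1 ≤ j ≤ r, where r ≥ 2.
Then g_{r+1} = 9g_r − 14g_{r−1} = 9·(3·7^r − 2·2^r) − 14·(3·7^{r−1} − 2·2^{r−1}) = 3·(9·7 − 14)7^{r−1} − 2·(9·2 − 14)2^{r−1} = 147·7^{r−1} − 8·2^{r−1} = 3·7^{r+1} − 2·2^{r+1}.
Hence g_k = 3·7^k − 2·2^k for every k ≥ 1, by strong induction.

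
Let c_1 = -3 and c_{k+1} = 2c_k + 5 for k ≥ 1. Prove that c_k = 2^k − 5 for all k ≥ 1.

Base case: c_1 = -3, and 2^1 − 5 = 2 − 5 = -3.
Assume c_m = 2^m − 5 for some m ≥ 1.
Then c_{m+1} = 2c_m + 5 = 2·(2^m − 5) + 5 = 2^{m+1} − 10 + 5 = 2^{m+1} − 5.
This completes the inductive step, so c_k = 2^k − 5 for all k ≥ 1.

c_k = 2^k − 5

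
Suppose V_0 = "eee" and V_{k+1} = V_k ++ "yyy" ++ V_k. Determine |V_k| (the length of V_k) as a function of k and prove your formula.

Claim: |V_k| = 6·2^k − 3.

Base case: |V_0| = 3, and 6·2^0 − 3 = 3.
Assume |V_m| = 6·2^m − 3.
Then |V_{m+1}| = |V_m| + 3 + |V_m| = 2|V_m| + 3 = 2(6·2^m − 3) + 3 = 6·2^{m+1} − 6 + 3 = 6·2^{m+1} − 3.
Hence |V_k| = 6·2^k − 3 for every k ≥ 0, by induction.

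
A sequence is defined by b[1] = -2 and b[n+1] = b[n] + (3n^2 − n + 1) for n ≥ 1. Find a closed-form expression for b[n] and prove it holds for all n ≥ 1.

Claim: b[n] = n^3 − 2n^2 + 2n − 3.

Base case: b[1] = -2, and 1^3 − 2·1^2 + 2·1 − 3 = -2.
Assume b[j] = j^3 − 2j^2 + 2j − 3.
Then b[j+1] = b[j] + (3j^2 − j + 1) = (j^3 − 2j^2 + 2j − 3) + (3j^2 − j + 1) = j^3 + j^2 + j − 2,
and (j+1)^3 − 2·(j+1)^2 + 2·(j+1) − 3 = j^3 + j^2 + j − 2.
By induction, b[n] = n^3 − 2n^2 + 2n − 3 for all n ≥ 1.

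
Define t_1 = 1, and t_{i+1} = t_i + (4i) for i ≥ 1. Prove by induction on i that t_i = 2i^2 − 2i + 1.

Base case: t_1 = 1, and 2·1^2 − 2·1 + 1 = 1.
Assume t_r = 2r^2 − 2r + 1.
Then t_{r+1} = t_r + (4r) = (2r^2 − 2r + 1) + (4r) = 2r^2 + 2r + 1,
and 2·(r+1)^2 − 2·(r+1) + 1 = 2r^2 + 2r + 1.
By induction, t_i = 2i^2 − 2i + 1 for all i ≥ 1.

t_i = 2i^2 − 2i + 1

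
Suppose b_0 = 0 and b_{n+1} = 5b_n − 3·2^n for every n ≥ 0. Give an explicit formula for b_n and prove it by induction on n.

Claim: b_n = -5^n + 2^n.

Base case: b_0 = 0, and -5^0 + 2^0 = -1 + 1 = 0.
Assume b_k = -5^k + 2^k for some k ≥ 0.
Then b_{k+1} = 5b_k − 3·2^k = 5·(-5^k + 2^k) − 3·2^k = -5^{k+1} + 5·2^k − 3·2^k = -5^{k+1} + 2·2^k = -5^{k+1} + 2^{k+1}.
This completes the inductive step, so b_n = -5^n + 2^n for all n ≥ 0.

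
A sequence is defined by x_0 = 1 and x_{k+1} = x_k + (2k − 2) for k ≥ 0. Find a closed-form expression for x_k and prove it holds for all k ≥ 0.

Claim: x_k = k^2 − 3k + 1.

Base case: x_0 = 1, and 0^2 − 3·0 + 1 = 1.
Assume x_j = j^2 − 3j + 1.
Then x_{j+1} = x_j + (2j − 2) = (j^2 − 3j + 1) + (2j − 2) = j^2 − j − 1,
and (j+1)^2 − 3·(j+1) + 1 = j^2 − j − 1.
This completes the inductive step, so x_k = k^2 − 3k + 1 for all k ≥ 0.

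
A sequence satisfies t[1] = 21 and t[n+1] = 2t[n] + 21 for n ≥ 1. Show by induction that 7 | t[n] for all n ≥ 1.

Base case: t[1] = 21 = 7·3, so 7 | t[1].
Assume 7 | t[r], so t[r] = 7s for some integer s.
Then t[r+1] = 2t[r] + 21 = 2·(7s) + 21 = 7(2s + 3), so 7 | t[r+1].
This completes the inductive step, so 7 | t[n] for all n ≥ 1.

7 | t[n]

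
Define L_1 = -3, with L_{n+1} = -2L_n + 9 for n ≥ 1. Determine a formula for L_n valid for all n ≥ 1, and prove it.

Claim: L_n = 3·(-2)^n + 3.

Base case: L_1 = -3, and 3·(-2)^1 + 3 = -6 + 3 = -3.
Assume L_r = 3·(-2)^r + 3 for some r ≥ 1.
Then L_{r+1} = -2L_r + 9 = -2·(3·(-2)^r + 3) + 9 = -6·(-2)^r − 6 + 9 = 3·(-2)^{r+1} + 3.
This completes the inductive step, so L_n = 3·(-2)^n + 3 for all n ≥ 1.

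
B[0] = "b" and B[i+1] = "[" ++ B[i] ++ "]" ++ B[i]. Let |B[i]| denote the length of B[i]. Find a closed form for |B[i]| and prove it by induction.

Claim: |B[i]| = 3·2^i − 2.

Base case: |B[0]| = 1, and 3·2^0 − 2 = 1.
Assume |B[r]| = 3·2^r − 2.
Then |B[r+1]| = 1 + |B[r]| + 1 + |B[r]| = 2|B[r]| + 2 = 2(3·2^r − 2) + 2 = 3·2^{r+1} − 4 + 2 = 3·2^{r+1} − 2.
By induction, |B[i]| = 3·2^i − 2 for all i ≥ 0.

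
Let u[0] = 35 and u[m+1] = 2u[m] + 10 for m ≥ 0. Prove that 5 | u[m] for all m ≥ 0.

Base case: u[0] = 35 = 5·7, so 5 | u[0].
Assume 5 | u[r], so u[r] = 5t for some integer t.
Then u[r+1] = 2u[r] + 10 = 2·(5t) + 10 = 5(2t + 2), so 5 | u[r+1].
Hence 5 | u[m] for every m ≥ 0, by induction.

5 | u[m]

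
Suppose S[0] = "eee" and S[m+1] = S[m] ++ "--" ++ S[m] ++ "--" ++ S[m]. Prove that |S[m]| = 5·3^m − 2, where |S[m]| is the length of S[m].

Base case: |S[0]| = 3, and 5·3^0 − 2 = 3.
Assume |S[k]| = 5·3^k − 2.
Then |S[k+1]| = 3|S[k]| + 4 = 3(5·3^k − 2) + 4 = 5·3^{k+1} − 6 + 4 = 5·3^{k+1} − 2.
Hence |S[m]| = 5·3^m − 2 for every m ≥ 0, by induction.

|S[m]| = 5·3^m − 2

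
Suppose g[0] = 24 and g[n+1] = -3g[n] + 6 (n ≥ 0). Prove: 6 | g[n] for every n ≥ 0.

Base case: g[0] = 24 = 6·4, so 6 | g[0].
Assume 6 | g[m], so g[m] = 6t for some integer t.
Then g[m+1] = -3g[m] + 6 = -3·(6t) + 6 = 6(-3t + 1), so 6 | g[m+1].
This completes the inductive step, so 6 | g[n] for all n ≥ 0.

6 | g[n]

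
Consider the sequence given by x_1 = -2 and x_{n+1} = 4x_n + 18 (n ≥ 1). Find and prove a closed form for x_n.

Claim: x_n = 4^n − 6.

Base case: x_1 = -2, and 4^1 − 6 = 4 − 6 = -2.
Assume x_r = 4^r − 6 for some r ≥ 1.
Then x_{r+1} = 4x_r + 18 = 4·(4^r − 6) + 18 = 4^{r+1} − 24 + 18 = 4^{r+1} − 6.
So the formula holds for r+1, and by induction x_n = 4^n − 6 for all n ≥ 1.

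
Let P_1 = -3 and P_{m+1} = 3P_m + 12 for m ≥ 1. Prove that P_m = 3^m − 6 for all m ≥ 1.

Base case: P_1 = -3, and 3^1 − 6 = 3 − 6 = -3.
Assume P_k = 3^k − 6 for some k ≥ 1.
Then P_{k+1} = 3P_k + 12 = 3·(3^k − 6) + 12 = 3^{k+1} − 18 + 12 = 3^{k+1} − 6.
This completes the inductive step, so P_m = 3^m − 6 for all m ≥ 1.

P_m = 3^m − 6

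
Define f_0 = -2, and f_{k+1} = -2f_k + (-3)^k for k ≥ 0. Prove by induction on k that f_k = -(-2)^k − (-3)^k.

Base case: f_0 = -2, and -(-2)^0 − (-3)^0 = -1 − 1 = -2.
Assume f_j = -(-2)^j − (-3)^j for some j ≥ 0.
Then f_{j+1} = -2f_j + (-3)^j = -2·(-(-2)^j − (-3)^j) + (-3)^j = -(-2)^{j+1} + 2·(-3)^j + (-3)^j = -(-2)^{j+1} + 3·(-3)^j = -(-2)^{j+1} − (-3)^{j+1}.
This completes the inductive step, so f_k = -(-2)^k − (-3)^k for all k ≥ 0.

f_k = -(-2)^k − (-3)^k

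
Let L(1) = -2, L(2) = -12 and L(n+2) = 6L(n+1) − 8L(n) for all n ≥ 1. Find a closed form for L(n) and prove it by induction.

Claim: L(n) = 2^n − 4^n.

Base cases: L(1) = -2 and 2^1 − 4^1 = -2; L(2) = -12 and 2^2 − 4^2 = -12.
Assume L(j) = 2^j − 4^j for all 1 ≤ j ≤ k, where k ≥ 2.
Then L(k+1) = 6L(k) − 8L(k−1) = 6·(2^k − 4^k) − 8·(2^{k−1} − 4^{k−1}) = (6·2 − 8)2^{k−1} − (6·4 − 8)4^{k−1} = 4·2^{k−1} − 16·4^{k−1} = 2^{k+1} − 4^{k+1}.
Hence L(n) = 2^n − 4^n for every n ≥ 1, by strong induction.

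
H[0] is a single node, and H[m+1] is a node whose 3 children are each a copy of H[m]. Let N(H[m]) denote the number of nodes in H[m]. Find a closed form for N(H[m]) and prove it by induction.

Claim: N(H[m]) = (3^{m+1} − 1)/2.

Base case: N(H[0]) = 1, and (3^{0+1} − 1)/2 = 1.
Assume N(H[r]) = (3^{r+1} − 1)/2.
Then N(H[r+1]) = 1 + 3N(H[r]) = 1 + 3·(3^{r+1} − 1)/2 = 1 + (3^{r+2} − 3)/2 = (2 + 3^{r+2} − 3)/2 = (3^{r+2} − 1)/2.
This completes the inductive step, so N(H[m]) = (3^{m+1} − 1)/2 for all m ≥ 0.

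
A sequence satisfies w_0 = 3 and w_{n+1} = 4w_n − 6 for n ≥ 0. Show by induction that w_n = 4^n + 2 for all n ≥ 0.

Base case: w_0 = 3, and 4^0 + 2 = 1 + 2 = 3.
Assume w_m = 4^m + 2 for some m ≥ 0.
Then w_{m+1} = 4w_m − 6 = 4·(4^m + 2) − 6 = 4^{m+1} + 8 − 6 = 4^{m+1} + 2.
So the formula holds for m+1, and by induction w_n = 4^n + 2 for all n ≥ 0.

w_n = 4^n + 2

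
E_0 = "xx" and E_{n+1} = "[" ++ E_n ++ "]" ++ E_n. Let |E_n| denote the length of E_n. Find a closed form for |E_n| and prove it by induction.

Claim: |E_n| = 2^{n+2} − 2.

Base case: |E_0| = 2, and 2^{0+2} − 2 = 2.
Assume |E_m| = 2^{m+2} − 2.
Then |E_{m+1}| = 1 + |E_m| + 1 + |E_m| = 2|E_m| + 2 = 2(2^{m+2} − 2) + 2 = 2^{m+3} − 4 + 2 = 2^{m+3} − 2.
So the formula holds for m+1, and by induction |E_n| = 2^{n+2} − 2 for all n ≥ 0.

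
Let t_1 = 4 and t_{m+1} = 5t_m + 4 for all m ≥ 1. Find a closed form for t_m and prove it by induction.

Claim: t_m = 5^m − 1.

Base case: t_1 = 4, and 5^1 − 1 = 5 − 1 = 4.
Assume t_r = 5^r − 1 for some r ≥ 1.
Then t_{r+1} = 5t_r + 4 = 5·(5^r − 1) + 4 = 5^{r+1} − 5 + 4 = 5^{r+1} − 1.
Hence t_m = 5^m − 1 for every m ≥ 1, by induction.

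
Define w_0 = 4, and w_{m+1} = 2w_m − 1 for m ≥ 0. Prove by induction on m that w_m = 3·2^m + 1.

Base case: w_0 = 4, and 3·2^0 + 1 = 3 + 1 = 4.
Assume w_r = 3·2^r + 1 for some r ≥ 0.
Then w_{r+1} = 2w_r − 1 = 2·(3·2^r + 1) − 1 = 6·2^r + 2 − 1 = 3·2^{r+1} + 1.
By induction, w_m = 3·2^m + 1 for all m ≥ 0.

w_m = 3·2^m + 1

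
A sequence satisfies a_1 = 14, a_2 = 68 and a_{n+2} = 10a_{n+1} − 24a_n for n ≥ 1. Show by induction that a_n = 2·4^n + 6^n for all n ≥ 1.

Base cases: a_1 = 14 and 2·4^1 + 6^1 = 14; a_2 = 68 and 2·4^2 + 6^2 = 68.
Assume a_j = 2·4^j + 6^j for all 1 ≤ j ≤ k, where k ≥ 2.
Then a_{k+1} = 10a_k − 24a_{k−1} = 10·(2·4^k + 6^k) − 24·(2·4^{k−1} + 6^{k−1}) = 2·(10·4 − 24)4^{k−1} + (10·6 − 24)6^{k−1} = 32·4^{k−1} + 36·6^{k−1} = 2·4^{k+1} + 6^{k+1}.
Hence a_n = 2·4^n + 6^n for every n ≥ 1, by strong induction.

a_n = 2·4^n + 6^n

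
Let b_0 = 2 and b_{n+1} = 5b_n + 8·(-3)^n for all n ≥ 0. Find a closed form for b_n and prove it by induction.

Claim: b_n = 3·5^n − (-3)^n.

Base case: b_0 = 2, and 3·5^0 − (-3)^0 = 3 − 1 = 2.
Assume b_j = 3·5^j − (-3)^j for some j ≥ 0.
Then b_{j+1} = 5b_j + 8·(-3)^j = 5·(3·5^j − (-3)^j) + 8·(-3)^j = 3·5^{j+1} − 5·(-3)^j + 8·(-3)^j = 3·5^{j+1} + 3·(-3)^j = 3·5^{j+1} − (-3)^{j+1}.
By induction, b_n = 3·5^n − (-3)^n for all n ≥ 0.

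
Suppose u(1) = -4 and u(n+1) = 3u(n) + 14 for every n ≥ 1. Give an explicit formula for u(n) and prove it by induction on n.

Claim: u(n) = 3^n − 7.

Base case: u(1) = -4, and 3^1 − 7 = 3 − 7 = -4.
Assume u(r) = 3^r − 7 for some r ≥ 1.
Then u(r+1) = 3u(r) + 14 = 3·(3^r − 7) + 14 = 3^{r+1} − 21 + 14 = 3^{r+1} − 7.
This completes the inductive step, so u(n) = 3^n − 7 for all n ≥ 1.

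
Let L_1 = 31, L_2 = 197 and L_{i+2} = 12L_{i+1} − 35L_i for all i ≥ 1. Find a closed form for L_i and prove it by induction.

Claim: L_i = 3·7^i + 2·5^i.

Base cases: L_1 = 31 and 3·7^1 + 2·5^1 = 31; L_2 = 197 and 3·7^2 + 2·5^2 = 197.
Assume L_j = 3·7^j + 2·5^j for all 1 ≤ j ≤ k, where k ≥ 2.
Then L_{k+1} = 12L_k − 35L_{k−1} = 12·(3·7^k + 2·5^k) − 35·(3·7^{k−1} + 2·5^{k−1}) = 3·(12·7 − 35)7^{k−1} + 2·(12·5 − 35)5^{k−1} = 147·7^{k−1} + 50·5^{k−1} = 3·7^{k+1} + 2·5^{k+1}.
So the formula holds for k+1, and by strong induction L_i = 3·7^i + 2·5^i for all i ≥ 1.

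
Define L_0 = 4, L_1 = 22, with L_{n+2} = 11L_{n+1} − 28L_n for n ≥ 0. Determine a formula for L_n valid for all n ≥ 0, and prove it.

Claim: L_n = 2·7^n + 2·4^n.

Base cases: L_0 = 4 and 2·7^0 + 2·4^0 = 4; L_1 = 22 and 2·7^1 + 2·4^1 = 22.
Assume L_i = 2·7^i + 2·4^i for all 0 ≤ i ≤ j, where j ≥ 1.
Then L_{j+1} = 11L_j − 28L_{j−1} = 11·(2·7^j + 2·4^j) − 28·(2·7^{j−1} + 2·4^{j−1}) = 2·(11·7 − 28)7^{j−1} + 2·(11·4 − 28)4^{j−1} = 98·7^{j−1} + 32·4^{j−1} = 2·7^{j+1} + 2·4^{j+1}.
This completes the inductive step, so L_n = 2·7^n + 2·4^n for all n ≥ 0.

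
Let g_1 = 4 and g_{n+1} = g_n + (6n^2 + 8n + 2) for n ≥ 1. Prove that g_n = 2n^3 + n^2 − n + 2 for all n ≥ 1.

Base case: g_1 = 4, and 2·1^3 + 1^2 − 1 + 2 = 4.
Assume g_k = 2k^3 + k^2 − k + 2.
Then g_{k+1} = g_k + (6k^2 + 8k + 2) = (2k^3 + k^2 − k + 2) + (6k^2 + 8k + 2) = 2k^3 + 7k^2 + 7k + 4,
and 2·(k+1)^3 + (k+1)^2 − (k+1) + 2 = 2k^3 + 7k^2 + 7k + 4.
This completes the inductive step, so g_n = 2n^3 + n^2 − n + 2 for all n ≥ 1.

g_n = 2n^3 + n^2 − n + 2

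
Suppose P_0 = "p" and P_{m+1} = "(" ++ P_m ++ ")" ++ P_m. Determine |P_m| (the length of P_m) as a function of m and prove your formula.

Claim: |P_m| = 3·2^m − 2.

Base case: |P_0| = 1, and 3·2^0 − 2 = 1.
Assume |P_k| = 3·2^k − 2.
Then |P_{k+1}| = 1 + |P_k| + 1 + |P_k| = 2|P_k| + 2 = 2(3·2^k − 2) + 2 = 3·2^{k+1} − 4 + 2 = 3·2^{k+1} − 2.
By induction, |P_m| = 3·2^m − 2 for all m ≥ 0.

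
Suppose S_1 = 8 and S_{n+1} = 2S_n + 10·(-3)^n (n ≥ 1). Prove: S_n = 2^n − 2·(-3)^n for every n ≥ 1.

Base case: S_1 = 8, and 2^1 − 2·(-3)^1 = 2 + 6 = 8.
Assume S_r = 2^r − 2·(-3)^r for some r ≥ 1.
Then S_{r+1} = 2S_r + 10·(-3)^r = 2·(2^r − 2·(-3)^r) + 10·(-3)^r = 2^{r+1} − 4·(-3)^r + 10·(-3)^r = 2^{r+1} + 6·(-3)^r = 2^{r+1} − 2·(-3)^{r+1}.
So the formula holds for r+1, and by induction S_n = 2^n − 2·(-3)^n for all n ≥ 1.

S_n = 2^n − 2·(-3)^n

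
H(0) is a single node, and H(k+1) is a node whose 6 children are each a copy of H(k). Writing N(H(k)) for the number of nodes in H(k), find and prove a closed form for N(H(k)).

Claim: N(H(k)) = (6^{k+1} − 1)/5.

Base case: N(H(0)) = 1, and (6^{0+1} − 1)/5 = 1.
Assume N(H(r)) = (6^{r+1} − 1)/5.
Then N(H(r+1)) = 1 + 6N(H(r)) = 1 + 6·(6^{r+1} − 1)/5 = 1 + (6^{r+2} − 6)/5 = (5 + 6^{r+2} − 6)/5 = (6^{r+2} − 1)/5.
So the formula holds for r+1, and by induction N(H(k)) = (6^{k+1} − 1)/5 for all k ≥ 0.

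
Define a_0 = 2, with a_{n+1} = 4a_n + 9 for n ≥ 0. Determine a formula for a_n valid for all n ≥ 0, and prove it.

Claim: a_n = 5·4^n − 3.

Base case: a_0 = 2, and 5·4^0 − 3 = 5 − 3 = 2.
Assume a_m = 5·4^m − 3 for some m ≥ 0.
Then a_{m+1} = 4a_m + 9 = 4·(5·4^m − 3) + 9 = 20·4^m − 12 + 9 = 5·4^{m+1} − 3.
So the formula holds for m+1, and by induction a_n = 5·4^n − 3 for all n ≥ 0.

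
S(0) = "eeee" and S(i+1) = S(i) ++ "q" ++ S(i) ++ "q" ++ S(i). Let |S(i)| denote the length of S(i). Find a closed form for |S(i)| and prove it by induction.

Claim: |S(i)| = 5·3^i − 1.

Base case: |S(0)| = 4, and 5·3^0 − 1 = 4.
Assume |S(k)| = 5·3^k − 1.
Then |S(k+1)| = 3|S(k)| + 2 = 3(5·3^k − 1) + 2 = 5·3^{k+1} − 3 + 2 = 5·3^{k+1} − 1.
Hence |S(i)| = 5·3^i − 1 for every i ≥ 0, by induction.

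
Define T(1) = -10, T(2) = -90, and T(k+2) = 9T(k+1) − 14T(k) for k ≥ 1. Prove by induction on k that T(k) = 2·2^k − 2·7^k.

Base cases: T(1) = -10 and 2·2^1 − 2·7^1 = -10; T(2) = -90 and 2·2^2 − 2·7^2 = -90.
Assume T(j) = 2·2^j − 2·7^j for all 1 ≤ j ≤ m, where m ≥ 2.
Then T(m+1) = 9T(m) − 14T(m−1) = 9·(2·2^m − 2·7^m) − 14·(2·2^{m−1} − 2·7^{m−1}) = 2·(9·2 − 14)2^{m−1} − 2·(9·7 − 14)7^{m−1} = 8·2^{m−1} − 98·7^{m−1} = 2·2^{m+1} − 2·7^{m+1}.
So the formula holds for m+1, and by strong induction T(k) = 2·2^k − 2·7^k for all k ≥ 1.

T(k) = 2·2^k − 2·7^k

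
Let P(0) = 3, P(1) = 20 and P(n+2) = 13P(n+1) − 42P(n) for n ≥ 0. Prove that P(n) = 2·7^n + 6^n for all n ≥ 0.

Base cases: P(0) = 3 and 2·7^0 + 6^0 = 3; P(1) = 20 and 2·7^1 + 6^1 = 20.
Assume P(j) = 2·7^j + 6^j for all 0 ≤ j ≤ k, where k ≥ 1.
Then P(k+1) = 13P(k) − 42P(k−1) = 13·(2·7^k + 6^k) − 42·(2·7^{k−1} + 6^{k−1}) = 2·(13·7 − 42)7^{k−1} + (13·6 − 42)6^{k−1} = 98·7^{k−1} + 36·6^{k−1} = 2·7^{k+1} + 6^{k+1}.
So the formula holds for k+1, and by strong induction P(n) = 2·7^n + 6^n for all n ≥ 0.

P(n) = 2·7^n + 6^n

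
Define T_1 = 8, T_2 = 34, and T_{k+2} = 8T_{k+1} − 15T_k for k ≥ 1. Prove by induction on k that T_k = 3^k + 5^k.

Base cases: T_1 = 8 and 3^1 + 5^1 = 8; T_2 = 34 and 3^2 + 5^2 = 34.
Assume T_j = 3^j + 5^j for all 1 ≤ j ≤ r, where r ≥ 2.
Then T_{r+1} = 8T_r − 15T_{r−1} = 8·(3^r + 5^r) − 15·(3^{r−1} + 5^{r−1}) = (8·3 − 15)3^{r−1} + (8·5 − 15)5^{r−1} = 9·3^{r−1} + 25·5^{r−1} = 3^{r+1} + 5^{r+1}.
This completes the inductive step, so T_k = 3^k + 5^k for all k ≥ 1.

T_k = 3^k + 5^k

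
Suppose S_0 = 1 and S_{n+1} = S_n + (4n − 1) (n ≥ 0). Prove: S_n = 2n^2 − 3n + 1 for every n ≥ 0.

Base case: S_0 = 1, and 2·0^2 − 3·0 + 1 = 1.
Assume S_r = 2r^2 − 3r + 1.
Then S_{r+1} = S_r + (4r − 1) = (2r^2 − 3r + 1) + (4r − 1) = 2r^2 + r,
and 2·(r+1)^2 − 3·(r+1) + 1 = 2r^2 + r.
By induction, S_n = 2n^2 − 3n + 1 for all n ≥ 0.

S_n = 2n^2 − 3n + 1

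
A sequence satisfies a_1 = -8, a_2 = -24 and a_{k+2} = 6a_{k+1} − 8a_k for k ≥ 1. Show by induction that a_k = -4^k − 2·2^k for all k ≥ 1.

Base cases: a_1 = -8 and -4^1 − 2·2^1 = -8; a_2 = -24 and -4^2 − 2·2^2 = -24.
Assume a_j = -4^j − 2·2^j for all 1 ≤ j ≤ r, where r ≥ 2.
Then a_{r+1} = 6a_r − 8a_{r−1} = 6·(-4^r − 2·2^r) − 8·(-4^{r−1} − 2·2^{r−1}) = -(6·4 − 8)4^{r−1} − 2·(6·2 − 8)2^{r−1} = -16·4^{r−1} − 8·2^{r−1} = -4^{r+1} − 2·2^{r+1}.
So the formula holds for r+1, and by strong induction a_k = -4^k − 2·2^k for all k ≥ 1.

a_k = -4^k − 2·2^k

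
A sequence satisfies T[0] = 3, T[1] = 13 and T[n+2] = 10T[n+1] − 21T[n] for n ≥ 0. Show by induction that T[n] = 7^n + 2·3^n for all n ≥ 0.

Base cases: T[0] = 3 and 7^0 + 2·3^0 = 3; T[1] = 13 and 7^1 + 2·3^1 = 13.
Assume T[i] = 7^i + 2·3^i for all 0 ≤ i ≤ j, where j ≥ 1.
Then T[j+1] = 10T[j] − 21T[j−1] = 10·(7^j + 2·3^j) − 21·(7^{j−1} + 2·3^{j−1}) = (10·7 − 21)7^{j−1} + 2·(10·3 − 21)3^{j−1} = 49·7^{j−1} + 18·3^{j−1} = 7^{j+1} + 2·3^{j+1}.
Hence T[n] = 7^n + 2·3^n for every n ≥ 0, by strong induction.

T[n] = 7^n + 2·3^n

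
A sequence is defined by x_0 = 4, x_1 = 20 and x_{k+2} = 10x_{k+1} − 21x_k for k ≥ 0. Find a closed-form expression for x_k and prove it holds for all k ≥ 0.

Claim: x_k = 2·3^k + 2·7^k.

Base cases: x_0 = 4 and 2·3^0 + 2·7^0 = 4; x_1 = 20 and 2·3^1 + 2·7^1 = 20.
Assume x_i = 2·3^i + 2·7^i for all 0 ≤ i ≤ j, where j ≥ 1.
Then x_{j+1} = 10x_j − 21x_{j−1} = 10·(2·3^j + 2·7^j) − 21·(2·3^{j−1} + 2·7^{j−1}) = 2·(10·3 − 21)3^{j−1} + 2·(10·7 − 21)7^{j−1} = 18·3^{j−1} + 98·7^{j−1} = 2·3^{j+1} + 2·7^{j+1}.
So the formula holds for j+1, and by strong induction x_k = 2·3^k + 2·7^k for all k ≥ 0.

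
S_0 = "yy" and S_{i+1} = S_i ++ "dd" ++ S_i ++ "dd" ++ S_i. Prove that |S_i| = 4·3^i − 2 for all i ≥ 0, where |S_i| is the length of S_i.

Base case: |S_0| = 2, and 4·3^0 − 2 = 2.
Assume |S_j| = 4·3^j − 2.
Then |S_{j+1}| = 3|S_j| + 4 = 3(4·3^j − 2) + 4 = 4·3^{j+1} − 6 + 4 = 4·3^{j+1} − 2.
So the formula holds for j+1, and by induction |S_i| = 4·3^i − 2 for all i ≥ 0.

|S_i| = 4·3^i − 2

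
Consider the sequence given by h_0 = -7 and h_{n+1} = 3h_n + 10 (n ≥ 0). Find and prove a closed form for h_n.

Claim: h_n = -2·3^n − 5.

Base case: h_0 = -7, and -2·3^0 − 5 = -2 − 5 = -7.
Assume h_j = -2·3^j − 5 for some j ≥ 0.
Then h_{j+1} = 3h_j + 10 = 3·(-2·3^j − 5) + 10 = -6·3^j − 15 + 10 = -2·3^{j+1} − 5.
By induction, h_n = -2·3^n − 5 for all n ≥ 0.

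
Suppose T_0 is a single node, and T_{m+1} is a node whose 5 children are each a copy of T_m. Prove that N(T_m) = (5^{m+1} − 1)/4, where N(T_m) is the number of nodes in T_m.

Base case: N(T_0) = 1, and (5^{0+1} − 1)/4 = 1.
Assume N(T_r) = (5^{r+1} − 1)/4.
Then N(T_{r+1}) = 1 + 5N(T_r) = 1 + 5·(5^{r+1} − 1)/4 = 1 + (5^{r+2} − 5)/4 = (4 + 5^{r+2} − 5)/4 = (5^{r+2} − 1)/4.
Hence N(T_m) = (5^{m+1} − 1)/4 for every m ≥ 0, by induction.

N(T_m) = (5^{m+1} − 1)/4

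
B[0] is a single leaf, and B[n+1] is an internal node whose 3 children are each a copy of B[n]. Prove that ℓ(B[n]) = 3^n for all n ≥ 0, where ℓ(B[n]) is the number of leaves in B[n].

Base case: ℓ(B[0]) = 1, and 3^0 = 1.
Assume ℓ(B[k]) = 3^k.
Then ℓ(B[k+1]) = 3·ℓ(B[k]) = 3·3^k = 3^{k+1}.
By induction, ℓ(B[n]) = 3^n for all n ≥ 0.

ℓ(B[n]) = 3^n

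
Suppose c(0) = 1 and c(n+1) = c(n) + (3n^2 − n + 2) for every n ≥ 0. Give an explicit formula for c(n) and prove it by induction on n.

Claim: c(n) = n^3 − 2n^2 + 3n + 1.

Base case: c(0) = 1, and 0^3 − 2·0^2 + 3·0 + 1 = 1.
Assume c(k) = k^3 − 2k^2 + 3k + 1.
Then c(k+1) = c(k) + (3k^2 − k + 2) = (k^3 − 2k^2 + 3k + 1) + (3k^2 − k + 2) = k^3 + k^2 + 2k + 3,
and (k+1)^3 − 2·(k+1)^2 + 3·(k+1) + 1 = k^3 + k^2 + 2k + 3.
Hence c(n) = n^3 − 2n^2 + 3n + 1 for every n ≥ 0, by induction.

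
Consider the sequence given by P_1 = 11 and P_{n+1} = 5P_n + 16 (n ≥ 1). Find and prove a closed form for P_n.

Claim: P_n = 3·5^n − 4.

Base case: P_1 = 11, and 3·5^1 − 4 = 15 − 4 = 11.
Assume P_k = 3·5^k − 4 for some k ≥ 1.
Then P_{k+1} = 5P_k + 16 = 5·(3·5^k − 4) + 16 = 15·5^k − 20 + 16 = 3·5^{k+1} − 4.
By induction, P_n = 3·5^n − 4 for all n ≥ 1.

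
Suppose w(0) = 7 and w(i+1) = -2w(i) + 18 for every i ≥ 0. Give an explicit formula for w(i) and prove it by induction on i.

Claim: w(i) = (-2)^i + 6.

Base case: w(0) = 7, and (-2)^0 + 6 = 1 + 6 = 7.
Assume w(r) = (-2)^r + 6 for some r ≥ 0.
Then w(r+1) = -2w(r) + 18 = -2·((-2)^r + 6) + 18 = -2·(-2)^r − 12 + 18 = (-2)^{r+1} + 6.
By induction, w(i) = (-2)^i + 6 for all i ≥ 0.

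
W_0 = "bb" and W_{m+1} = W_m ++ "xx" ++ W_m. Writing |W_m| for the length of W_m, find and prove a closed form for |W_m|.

Claim: |W_m| = 2^{m+2} − 2.

Base case: |W_0| = 2, and 2^{0+2} − 2 = 2.
Assume |W_r| = 2^{r+2} − 2.
Then |W_{r+1}| = |W_r| + 2 + |W_r| = 2|W_r| + 2 = 2(2^{r+2} − 2) + 2 = 2^{r+3} − 4 + 2 = 2^{r+3} − 2.
This completes the inductive step, so |W_m| = 2^{m+2} − 2 for all m ≥ 0.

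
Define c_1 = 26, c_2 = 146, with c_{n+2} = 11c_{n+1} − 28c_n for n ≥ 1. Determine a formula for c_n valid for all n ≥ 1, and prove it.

Claim: c_n = 3·4^n + 2·7^n.

Base cases: c_1 = 26 and 3·4^1 + 2·7^1 = 26; c_2 = 146 and 3·4^2 + 2·7^2 = 146.
Assume c_j = 3·4^j + 2·7^j for all 1 ≤ j ≤ m, where m ≥ 2.
Then c_{m+1} = 11c_m − 28c_{m−1} = 11·(3·4^m + 2·7^m) − 28·(3·4^{m−1} + 2·7^{m−1}) = 3·(11·4 − 28)4^{m−1} + 2·(11·7 − 28)7^{m−1} = 48·4^{m−1} + 98·7^{m−1} = 3·4^{m+1} + 2·7^{m+1}.
By strong induction, c_n = 3·4^n + 2·7^n for all n ≥ 1.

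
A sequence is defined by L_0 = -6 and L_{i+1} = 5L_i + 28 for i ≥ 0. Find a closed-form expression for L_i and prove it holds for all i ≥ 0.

Claim: L_i = 5^i − 7.

Base case: L_0 = -6, and 5^0 − 7 = 1 − 7 = -6.
Assume L_m = 5^m − 7 for some m ≥ 0.
Then L_{m+1} = 5L_m + 28 = 5·(5^m − 7) + 28 = 5^{m+1} − 35 + 28 = 5^{m+1} − 7.
By induction, L_i = 5^i − 7 for all i ≥ 0.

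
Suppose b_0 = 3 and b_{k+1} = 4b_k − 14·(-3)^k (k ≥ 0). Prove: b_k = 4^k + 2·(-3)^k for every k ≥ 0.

Base case: b_0 = 3, and 4^0 + 2·(-3)^0 = 1 + 2 = 3.
Assume b_j = 4^j + 2·(-3)^j for some j ≥ 0.
Then b_{j+1} = 4b_j − 14·(-3)^j = 4·(4^j + 2·(-3)^j) − 14·(-3)^j = 4^{j+1} + 8·(-3)^j − 14·(-3)^j = 4^{j+1} − 6·(-3)^j = 4^{j+1} + 2·(-3)^{j+1}.
By induction, b_k = 4^k + 2·(-3)^k for all k ≥ 0.

b_k = 4^k + 2·(-3)^k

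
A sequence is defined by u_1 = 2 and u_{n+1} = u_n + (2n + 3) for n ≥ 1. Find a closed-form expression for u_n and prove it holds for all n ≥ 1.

Claim: u_n = n^2 + 2n − 1.

Base case: u_1 = 2, and 1^2 + 2·1 − 1 = 2.
Assume u_k = k^2 + 2k − 1.
Then u_{k+1} = u_k + (2k + 3) = (k^2 + 2k − 1) + (2k + 3) = k^2 + 4k + 2,
and (k+1)^2 + 2·(k+1) − 1 = k^2 + 4k + 2.
By induction, u_n = n^2 + 2n − 1 for all n ≥ 1.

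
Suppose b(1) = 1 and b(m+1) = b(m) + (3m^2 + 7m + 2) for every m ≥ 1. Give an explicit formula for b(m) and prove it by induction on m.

Claim: b(m) = m^3 + 2m^2 − m − 1.

Base case: b(1) = 1, and 1^3 + 2·1^2 − 1 − 1 = 1.
Assume b(j) = j^3 + 2j^2 − j − 1.
Then b(j+1) = b(j) + (3j^2 + 7j + 2) = (j^3 + 2j^2 − j − 1) + (3j^2 + 7j + 2) = j^3 + 5j^2 + 6j + 1,
and (j+1)^3 + 2·(j+1)^2 − (j+1) − 1 = j^3 + 5j^2 + 6j + 1.
By induction, b(m) = m^3 + 2m^2 − m − 1 for all m ≥ 1.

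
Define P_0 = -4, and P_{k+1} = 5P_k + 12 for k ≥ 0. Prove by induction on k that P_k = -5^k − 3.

Base case: P_0 = -4, and -5^0 − 3 = -1 − 3 = -4.
Assume P_m = -5^m − 3 for some m ≥ 0.
Then P_{m+1} = 5P_m + 12 = 5·(-5^m − 3) + 12 = -5^{m+1} − 15 + 12 = -5^{m+1} − 3.
This completes the inductive step, so P_k = -5^k − 3 for all k ≥ 0.

P_k = -5^k − 3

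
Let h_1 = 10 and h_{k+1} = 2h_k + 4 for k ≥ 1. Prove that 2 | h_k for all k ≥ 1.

Base case: h_1 = 10 = 2·5, so 2 | h_1.
Assume 2 | h_m, so h_m = 2t for some integer t.
Then h_{m+1} = 2h_m + 4 = 2·(2t) + 4 = 2(2t + 2), so 2 | h_{m+1}.
By induction, 2 | h_k for all k ≥ 1.

2 | h_k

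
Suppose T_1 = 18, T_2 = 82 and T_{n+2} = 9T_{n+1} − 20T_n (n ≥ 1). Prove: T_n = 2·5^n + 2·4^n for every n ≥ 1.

Base cases: T_1 = 18 and 2·5^1 + 2·4^1 = 18; T_2 = 82 and 2·5^2 + 2·4^2 = 82.
Assume T_i = 2·5^i + 2·4^i for all 1 ≤ i ≤ j, where j ≥ 2.
Then T_{j+1} = 9T_j − 20T_{j−1} = 9·(2·5^j + 2·4^j) − 20·(2·5^{j−1} + 2·4^{j−1}) = 2·(9·5 − 20)5^{j−1} + 2·(9·4 − 20)4^{j−1} = 50·5^{j−1} + 32·4^{j−1} = 2·5^{j+1} + 2·4^{j+1}.
This completes the inductive step, so T_n = 2·5^n + 2·4^n for all n ≥ 1.

T_n = 2·5^n + 2·4^n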